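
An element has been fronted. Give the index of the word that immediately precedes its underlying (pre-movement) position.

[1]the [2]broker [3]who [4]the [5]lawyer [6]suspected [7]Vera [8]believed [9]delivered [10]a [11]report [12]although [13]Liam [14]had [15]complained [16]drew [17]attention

The displaced element is "the broker" (word 2).
It is linked across 2 clause boundaries (Ø → Ø).
It functions as the subject of "delivered", so the gap sits immediately after word 8 ("believed").
Base order: The lawyer suspected Vera believed that the broker delivered a report although Liam had complained.

8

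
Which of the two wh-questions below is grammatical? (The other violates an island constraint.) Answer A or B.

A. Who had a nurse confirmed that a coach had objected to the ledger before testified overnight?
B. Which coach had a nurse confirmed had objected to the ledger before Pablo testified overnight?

In A, the wh-phrase is extracted from inside an adjunct island (introduced by "before"), which blocks movement.
In B, the extraction path crosses only that-complement boundaries, which are transparent.
So B is grammatical.

B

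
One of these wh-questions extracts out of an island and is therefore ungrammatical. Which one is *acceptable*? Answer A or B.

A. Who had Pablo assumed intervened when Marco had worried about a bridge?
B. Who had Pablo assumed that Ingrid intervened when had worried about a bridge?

In B, the wh-phrase is extracted from inside an adjunct island (introduced by "when"), which blocks movement.
In A, the extraction path crosses only that-complement boundaries, which are transparent.
So A is grammatical.

A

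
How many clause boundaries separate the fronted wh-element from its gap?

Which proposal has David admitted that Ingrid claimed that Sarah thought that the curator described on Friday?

"which proposal" is extracted from the object of "described".
Boundaries crossed, outermost first: [that], [that], [that] — 3 in total.

3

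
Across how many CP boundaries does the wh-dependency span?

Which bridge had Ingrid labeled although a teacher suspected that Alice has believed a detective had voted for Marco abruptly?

"which bridge" originates inside the matrix clause — no clause boundary is crossed.

0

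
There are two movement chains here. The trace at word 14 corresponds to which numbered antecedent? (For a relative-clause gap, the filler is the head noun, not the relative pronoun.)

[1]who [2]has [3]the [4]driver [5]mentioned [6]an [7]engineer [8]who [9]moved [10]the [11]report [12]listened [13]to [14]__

The marked gap is the object of the preposition "to" of "listened".
Its filler is the fronted wh-phrase "who", at word 1.
(The other dependency links word 7 to a gap after word 8.)

1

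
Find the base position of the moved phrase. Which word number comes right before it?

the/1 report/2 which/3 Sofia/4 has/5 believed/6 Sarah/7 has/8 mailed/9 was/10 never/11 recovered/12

9

The displaced element is "the report" (word 2).
It is linked across 1 clause boundary (Ø).
It functions as the direct object of "mailed", so the gap sits immediately after word 9 ("mailed").
Base order: Sofia has believed Sarah has mailed the report.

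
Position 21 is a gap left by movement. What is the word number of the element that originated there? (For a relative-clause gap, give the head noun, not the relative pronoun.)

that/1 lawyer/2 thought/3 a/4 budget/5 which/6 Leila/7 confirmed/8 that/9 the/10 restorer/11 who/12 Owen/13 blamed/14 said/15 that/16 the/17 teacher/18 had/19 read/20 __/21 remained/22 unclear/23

The gap at 21 is the object of "read", inside a relative clause.
The relative pronoun is "which" (word 6); it is bound by the head noun immediately before it.
Its filler is the head noun "budget", at word 5.

5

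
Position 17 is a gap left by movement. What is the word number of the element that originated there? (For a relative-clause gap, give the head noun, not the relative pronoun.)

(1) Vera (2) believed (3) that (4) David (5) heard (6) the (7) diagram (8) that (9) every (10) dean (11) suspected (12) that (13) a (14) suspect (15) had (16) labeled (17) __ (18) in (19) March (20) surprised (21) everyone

7

The gap at 17 is the object of "labeled", inside a relative clause.
The relative pronoun is "that" (word 8); it is bound by the head noun immediately before it.
Its filler is the head noun "diagram", at word 7.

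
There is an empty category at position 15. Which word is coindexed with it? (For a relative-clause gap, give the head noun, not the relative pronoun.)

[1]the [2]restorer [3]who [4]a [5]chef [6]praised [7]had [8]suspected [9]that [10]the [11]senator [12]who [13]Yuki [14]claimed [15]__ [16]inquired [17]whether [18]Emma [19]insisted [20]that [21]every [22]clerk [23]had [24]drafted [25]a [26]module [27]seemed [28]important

The gap at 15 is the subject of "inquired", inside a relative clause.
The relative pronoun is "who" (word 12); it is bound by the head noun immediately before it.
Its filler is the head noun "senator", at word 11.

11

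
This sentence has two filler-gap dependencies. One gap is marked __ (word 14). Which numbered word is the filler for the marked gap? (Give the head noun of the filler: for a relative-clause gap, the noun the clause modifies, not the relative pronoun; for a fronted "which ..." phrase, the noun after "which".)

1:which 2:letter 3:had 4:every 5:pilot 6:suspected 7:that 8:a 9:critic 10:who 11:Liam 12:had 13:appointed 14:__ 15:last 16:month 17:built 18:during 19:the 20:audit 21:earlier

9

The marked gap is inside the relative clause, the direct object of "appointed".
Its filler is the head noun "critic" (via "who"), at word 9.
(The other dependency links word 2 to a gap after word 17.)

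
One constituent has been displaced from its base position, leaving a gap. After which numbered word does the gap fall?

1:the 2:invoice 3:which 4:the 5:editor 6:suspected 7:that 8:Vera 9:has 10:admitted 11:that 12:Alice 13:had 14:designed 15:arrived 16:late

14

The displaced element is "the invoice" (word 2).
It is linked across 2 clause boundaries (that → that).
It functions as the direct object of "designed", so the gap sits immediately after word 14 ("designed").
Base order: The editor suspected that Vera has admitted that Alice had designed the invoice.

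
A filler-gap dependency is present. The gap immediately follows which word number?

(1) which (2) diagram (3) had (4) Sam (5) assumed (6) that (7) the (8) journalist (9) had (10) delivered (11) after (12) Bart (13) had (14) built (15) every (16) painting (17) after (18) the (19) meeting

The displaced element is "which diagram" (word 2).
It is linked across 1 clause boundary (that).
It functions as the direct object of "delivered", so the gap sits immediately after word 10 ("delivered").
Base order: Sam had assumed that the journalist had delivered which diagram after Bart had built every painting after the meeting.

10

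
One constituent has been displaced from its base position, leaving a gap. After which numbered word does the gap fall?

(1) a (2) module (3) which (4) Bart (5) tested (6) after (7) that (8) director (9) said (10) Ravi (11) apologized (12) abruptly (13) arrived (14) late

The displaced element is "a module" (word 2).
It functions as the direct object of "tested", so the gap sits immediately after word 5 ("tested").
Base order: Bart tested a module after that director said Ravi apologized abruptly.

5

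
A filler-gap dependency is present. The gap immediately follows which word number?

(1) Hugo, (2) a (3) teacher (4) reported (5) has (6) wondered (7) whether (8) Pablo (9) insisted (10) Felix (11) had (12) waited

The displaced element is "Hugo" (word 1).
It is linked across 1 clause boundary (Ø).
It functions as the subject of "wondered", so the gap sits immediately after word 4 ("reported").
Base order: A teacher reported that Hugo has wondered whether Pablo insisted Felix had waited.

4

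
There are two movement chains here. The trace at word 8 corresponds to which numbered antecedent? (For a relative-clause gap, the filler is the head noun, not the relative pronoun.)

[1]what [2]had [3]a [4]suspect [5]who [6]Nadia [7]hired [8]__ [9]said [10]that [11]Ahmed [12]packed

The marked gap is inside the relative clause, the direct object of "hired".
Its filler is the head noun "suspect" (via "who"), at word 4.
(The other dependency links word 1 to a gap after word 12.)

4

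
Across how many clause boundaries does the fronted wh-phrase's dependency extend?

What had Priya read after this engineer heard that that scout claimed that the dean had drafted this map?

"what" originates inside the matrix clause — no clause boundary is crossed.

0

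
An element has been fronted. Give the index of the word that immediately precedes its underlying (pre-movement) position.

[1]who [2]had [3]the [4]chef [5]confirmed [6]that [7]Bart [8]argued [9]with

The displaced element is "who" (word 1).
It is linked across 1 clause boundary (that).
It functions as the object of the preposition "with" of "argued", so the gap sits immediately after word 9 ("with").
Base order: The chef had confirmed that Bart argued with who.

9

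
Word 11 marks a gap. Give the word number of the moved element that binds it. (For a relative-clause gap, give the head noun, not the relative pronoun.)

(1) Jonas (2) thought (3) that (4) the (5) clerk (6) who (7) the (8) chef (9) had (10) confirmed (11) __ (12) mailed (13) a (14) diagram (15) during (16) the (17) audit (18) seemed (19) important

The gap at 11 is the subject of "mailed", inside a relative clause.
The relative pronoun is "who" (word 6); it is bound by the head noun immediately before it.
Its filler is the head noun "clerk", at word 5.

5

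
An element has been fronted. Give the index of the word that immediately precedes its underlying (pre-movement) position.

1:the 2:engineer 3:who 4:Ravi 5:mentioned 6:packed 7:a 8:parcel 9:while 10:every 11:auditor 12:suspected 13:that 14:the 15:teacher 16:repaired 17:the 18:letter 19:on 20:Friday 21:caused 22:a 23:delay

The displaced element is "the engineer" (word 2).
It is linked across 1 clause boundary (Ø).
It functions as the subject of "packed", so the gap sits immediately after word 5 ("mentioned").
Base order: Ravi mentioned that the engineer packed a parcel while every auditor suspected that the teacher repaired the letter on Friday.

5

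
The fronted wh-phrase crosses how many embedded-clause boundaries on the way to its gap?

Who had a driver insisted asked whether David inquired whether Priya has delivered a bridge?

"who" is extracted from the subject of "asked".
Boundaries crossed, outermost first: [Ø] — 1 in total.

1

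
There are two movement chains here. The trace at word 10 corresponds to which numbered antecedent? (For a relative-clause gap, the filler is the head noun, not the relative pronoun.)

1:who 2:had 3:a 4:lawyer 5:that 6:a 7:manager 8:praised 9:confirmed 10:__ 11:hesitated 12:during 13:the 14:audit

The marked gap is the subject of "hesitated".
Its filler is the fronted wh-phrase "who", at word 1.
(The other dependency links word 4 to a gap after word 8.)

1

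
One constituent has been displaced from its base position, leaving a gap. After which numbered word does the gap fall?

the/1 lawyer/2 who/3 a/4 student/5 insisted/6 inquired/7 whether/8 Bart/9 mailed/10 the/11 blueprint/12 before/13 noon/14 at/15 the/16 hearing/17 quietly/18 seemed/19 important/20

6

The displaced element is "the lawyer" (word 2).
It is linked across 1 clause boundary (Ø).
It functions as the subject of "inquired", so the gap sits immediately after word 6 ("insisted").
Base order: A student insisted that the lawyer inquired whether Bart mailed the blueprint before noon at the hearing quietly.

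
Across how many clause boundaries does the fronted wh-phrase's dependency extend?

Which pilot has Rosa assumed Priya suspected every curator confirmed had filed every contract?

"which pilot" is extracted from the subject of "filed".
Boundaries crossed, outermost first: [Ø], [Ø], [Ø] — 3 in total.

3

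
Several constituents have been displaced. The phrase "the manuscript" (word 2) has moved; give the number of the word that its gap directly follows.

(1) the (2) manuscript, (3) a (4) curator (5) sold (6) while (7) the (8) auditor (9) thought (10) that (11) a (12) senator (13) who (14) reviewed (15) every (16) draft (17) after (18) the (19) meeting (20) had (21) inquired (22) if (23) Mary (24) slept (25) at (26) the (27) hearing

The displaced element is "the manuscript" (word 2).
It functions as the direct object of "sold", so the gap sits immediately after word 5 ("sold").
Base order: A curator sold the manuscript while the auditor thought that a senator who reviewed every draft after the meeting had inquired if Mary slept at the hearing.

5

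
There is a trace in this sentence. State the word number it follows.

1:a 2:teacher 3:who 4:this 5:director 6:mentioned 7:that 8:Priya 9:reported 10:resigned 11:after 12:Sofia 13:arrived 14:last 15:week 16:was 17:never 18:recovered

9

The displaced element is "a teacher" (word 2).
It is linked across 2 clause boundaries (that → Ø).
It functions as the subject of "resigned", so the gap sits immediately after word 9 ("reported").
Base order: This director mentioned that Priya reported that a teacher resigned after Sofia arrived last week.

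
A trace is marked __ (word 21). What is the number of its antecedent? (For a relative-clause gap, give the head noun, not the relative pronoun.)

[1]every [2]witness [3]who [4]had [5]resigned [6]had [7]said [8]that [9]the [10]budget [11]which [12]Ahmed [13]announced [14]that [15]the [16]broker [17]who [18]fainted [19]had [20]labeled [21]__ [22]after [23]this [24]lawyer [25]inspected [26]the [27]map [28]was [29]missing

10

The gap at 21 is the object of "labeled", inside a relative clause.
The relative pronoun is "which" (word 11); it is bound by the head noun immediately before it.
Its filler is the head noun "budget", at word 10.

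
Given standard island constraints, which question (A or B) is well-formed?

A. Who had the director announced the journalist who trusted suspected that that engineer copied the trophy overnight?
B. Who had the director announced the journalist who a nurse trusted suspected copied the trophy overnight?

B

In A, the wh-phrase is extracted from inside a complex-NP island (relative clause) (introduced by "who"), which blocks movement.
In B, the extraction path crosses only that-complement boundaries, which are transparent.
So B is grammatical.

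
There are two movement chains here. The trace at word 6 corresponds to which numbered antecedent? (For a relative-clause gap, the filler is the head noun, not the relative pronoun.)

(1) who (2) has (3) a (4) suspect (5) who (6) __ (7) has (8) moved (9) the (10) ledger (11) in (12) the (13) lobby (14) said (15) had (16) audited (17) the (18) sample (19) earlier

4

The marked gap is inside the relative clause, the subject of "moved".
Its filler is the head noun "suspect" (via "who"), at word 4.
(The other dependency links word 1 to a gap after word 14.)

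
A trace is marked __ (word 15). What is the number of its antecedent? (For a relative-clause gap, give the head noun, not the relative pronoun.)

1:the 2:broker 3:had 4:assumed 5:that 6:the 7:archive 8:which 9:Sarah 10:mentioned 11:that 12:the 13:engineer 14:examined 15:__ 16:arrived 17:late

The gap at 15 is the object of "examined", inside a relative clause.
The relative pronoun is "which" (word 8); it is bound by the head noun immediately before it.
Its filler is the head noun "archive", at word 7.

7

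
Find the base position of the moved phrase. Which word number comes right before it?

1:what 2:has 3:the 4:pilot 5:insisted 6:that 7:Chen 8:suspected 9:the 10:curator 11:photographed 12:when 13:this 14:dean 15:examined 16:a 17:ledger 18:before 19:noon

11

The displaced element is "what" (word 1).
It is linked across 2 clause boundaries (that → Ø).
It functions as the direct object of "photographed", so the gap sits immediately after word 11 ("photographed").
Base order: The pilot has insisted that Chen suspected the curator photographed what when this dean examined a ledger before noon.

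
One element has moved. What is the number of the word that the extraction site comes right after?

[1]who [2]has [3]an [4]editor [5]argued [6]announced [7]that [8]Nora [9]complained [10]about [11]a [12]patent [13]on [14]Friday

The displaced element is "who" (word 1).
It is linked across 1 clause boundary (Ø).
It functions as the subject of "announced", so the gap sits immediately after word 5 ("argued").
Base order: An editor has argued that who announced that Nora complained about a patent on Friday.

5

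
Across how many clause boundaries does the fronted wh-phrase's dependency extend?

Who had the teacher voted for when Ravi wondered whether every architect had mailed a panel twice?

0

"who" originates inside the matrix clause — no clause boundary is crossed.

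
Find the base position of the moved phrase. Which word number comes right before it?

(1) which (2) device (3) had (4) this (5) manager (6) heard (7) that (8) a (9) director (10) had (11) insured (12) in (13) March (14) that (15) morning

The displaced element is "which device" (word 2).
It is linked across 1 clause boundary (that).
It functions as the direct object of "insured", so the gap sits immediately after word 11 ("insured").
Base order: This manager had heard that a director had insured which device in March that morning.

11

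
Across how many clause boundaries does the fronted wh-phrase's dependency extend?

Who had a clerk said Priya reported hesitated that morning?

"who" is extracted from the subject of "hesitated".
Boundaries crossed, outermost first: [Ø], [Ø] — 2 in total.

2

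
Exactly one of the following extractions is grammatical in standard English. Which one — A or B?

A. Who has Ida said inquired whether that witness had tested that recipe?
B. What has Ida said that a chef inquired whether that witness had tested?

In B, the wh-phrase is extracted from inside a wh-island (introduced by "whether"), which blocks movement.
In A, the extraction path crosses only that-complement boundaries, which are transparent.
So A is grammatical.

A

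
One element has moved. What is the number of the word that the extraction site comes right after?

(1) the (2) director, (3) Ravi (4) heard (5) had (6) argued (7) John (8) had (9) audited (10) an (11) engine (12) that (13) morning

The displaced element is "the director" (word 2).
It is linked across 1 clause boundary (Ø).
It functions as the subject of "argued", so the gap sits immediately after word 4 ("heard").
Base order: Ravi heard that the director had argued John had audited an engine that morning.

4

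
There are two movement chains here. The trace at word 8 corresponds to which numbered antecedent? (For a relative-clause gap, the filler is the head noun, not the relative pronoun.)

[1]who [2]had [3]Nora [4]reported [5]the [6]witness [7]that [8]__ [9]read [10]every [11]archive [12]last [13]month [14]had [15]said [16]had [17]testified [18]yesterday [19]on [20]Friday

The marked gap is inside the relative clause, the subject of "read".
Its filler is the head noun "witness" (via "that"), at word 6.
(The other dependency links word 1 to a gap after word 15.)

6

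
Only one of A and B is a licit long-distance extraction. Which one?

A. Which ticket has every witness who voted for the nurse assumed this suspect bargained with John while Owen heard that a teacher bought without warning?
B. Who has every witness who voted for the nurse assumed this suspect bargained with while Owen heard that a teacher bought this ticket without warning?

In A, the wh-phrase is extracted from inside an adjunct island (introduced by "while"), which blocks movement.
In B, the extraction path crosses only that-complement boundaries, which are transparent.
So B is grammatical.

B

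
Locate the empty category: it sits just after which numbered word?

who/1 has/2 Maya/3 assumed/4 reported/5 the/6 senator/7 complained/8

4

The displaced element is "who" (word 1).
It is linked across 1 clause boundary (Ø).
It functions as the subject of "reported", so the gap sits immediately after word 4 ("assumed").
Base order: Maya has assumed who reported the senator complained.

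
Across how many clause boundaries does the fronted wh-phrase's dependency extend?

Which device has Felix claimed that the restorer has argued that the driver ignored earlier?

"which device" is extracted from the object of "ignored".
Boundaries crossed, outermost first: [that], [that] — 2 in total.

2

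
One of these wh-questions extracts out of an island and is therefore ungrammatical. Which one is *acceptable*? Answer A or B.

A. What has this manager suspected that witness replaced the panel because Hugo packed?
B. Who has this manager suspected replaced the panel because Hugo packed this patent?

B

In A, the wh-phrase is extracted from inside an adjunct island (introduced by "because"), which blocks movement.
In B, the extraction path crosses only that-complement boundaries, which are transparent.
So B is grammatical.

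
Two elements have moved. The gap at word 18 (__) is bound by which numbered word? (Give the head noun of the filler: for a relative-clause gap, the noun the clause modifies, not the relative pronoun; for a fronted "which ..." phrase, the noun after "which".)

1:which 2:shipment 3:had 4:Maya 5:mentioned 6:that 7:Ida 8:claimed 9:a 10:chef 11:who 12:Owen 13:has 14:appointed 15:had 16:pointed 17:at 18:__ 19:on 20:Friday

The marked gap is the object of the preposition "at" of "pointed".
Its filler is the fronted wh-phrase "which shipment", at word 2.
(The other dependency links word 10 to a gap after word 14.)

2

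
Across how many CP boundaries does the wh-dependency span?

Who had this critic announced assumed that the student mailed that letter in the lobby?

"who" is extracted from the subject of "assumed".
Boundaries crossed, outermost first: [Ø] — 1 in total.

1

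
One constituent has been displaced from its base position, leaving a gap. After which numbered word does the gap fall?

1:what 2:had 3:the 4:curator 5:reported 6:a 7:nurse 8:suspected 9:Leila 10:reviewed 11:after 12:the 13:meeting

The displaced element is "what" (word 1).
It is linked across 2 clause boundaries (Ø → Ø).
It functions as the direct object of "reviewed", so the gap sits immediately after word 10 ("reviewed").
Base order: The curator had reported a nurse suspected Leila reviewed what after the meeting.

10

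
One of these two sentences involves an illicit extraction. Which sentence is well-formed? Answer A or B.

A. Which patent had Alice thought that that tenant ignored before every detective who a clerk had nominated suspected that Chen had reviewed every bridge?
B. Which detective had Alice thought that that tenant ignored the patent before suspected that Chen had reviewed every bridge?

A

In B, the wh-phrase is extracted from inside an adjunct island (introduced by "before"), which blocks movement.
In A, the extraction path crosses only that-complement boundaries, which are transparent.
So A is grammatical.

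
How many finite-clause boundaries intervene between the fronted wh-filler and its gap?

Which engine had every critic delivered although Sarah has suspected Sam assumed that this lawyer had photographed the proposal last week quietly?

0

"which engine" originates inside the matrix clause — no clause boundary is crossed.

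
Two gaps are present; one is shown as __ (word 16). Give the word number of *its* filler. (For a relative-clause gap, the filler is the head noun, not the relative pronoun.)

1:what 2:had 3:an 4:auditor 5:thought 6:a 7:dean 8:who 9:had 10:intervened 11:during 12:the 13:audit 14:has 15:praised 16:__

The marked gap is the direct object of "praised".
Its filler is the fronted wh-phrase "what", at word 1.
(The other dependency links word 7 to a gap after word 8.)

1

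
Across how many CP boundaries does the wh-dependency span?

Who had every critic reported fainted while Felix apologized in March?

1

"who" is extracted from the subject of "fainted".
Boundaries crossed, outermost first: [Ø] — 1 in total.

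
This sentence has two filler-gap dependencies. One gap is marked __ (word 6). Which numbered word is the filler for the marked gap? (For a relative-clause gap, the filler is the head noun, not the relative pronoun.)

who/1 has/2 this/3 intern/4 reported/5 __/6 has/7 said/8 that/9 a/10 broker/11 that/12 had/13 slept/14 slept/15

1

The marked gap is the subject of "said".
Its filler is the fronted wh-phrase "who", at word 1.
(The other dependency links word 11 to a gap after word 12.)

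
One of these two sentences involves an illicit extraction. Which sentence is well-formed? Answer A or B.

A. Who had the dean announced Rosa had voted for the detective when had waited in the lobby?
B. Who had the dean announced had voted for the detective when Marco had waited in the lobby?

B

In A, the wh-phrase is extracted from inside an adjunct island (introduced by "when"), which blocks movement.
In B, the extraction path crosses only that-complement boundaries, which are transparent.
So B is grammatical.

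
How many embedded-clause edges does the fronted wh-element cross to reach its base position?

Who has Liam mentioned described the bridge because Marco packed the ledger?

1

"who" is extracted from the subject of "described".
Boundaries crossed, outermost first: [Ø] — 1 in total.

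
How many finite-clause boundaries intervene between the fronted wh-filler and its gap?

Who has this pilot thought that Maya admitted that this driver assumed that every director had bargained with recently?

"who" is extracted from the PP object of "bargained".
Boundaries crossed, outermost first: [that], [that], [that] — 3 in total.

3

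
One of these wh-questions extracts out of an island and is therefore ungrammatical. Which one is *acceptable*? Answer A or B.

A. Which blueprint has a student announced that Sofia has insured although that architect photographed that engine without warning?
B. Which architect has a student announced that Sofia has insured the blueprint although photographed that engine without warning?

In B, the wh-phrase is extracted from inside an adjunct island (introduced by "although"), which blocks movement.
In A, the extraction path crosses only that-complement boundaries, which are transparent.
So A is grammatical.

A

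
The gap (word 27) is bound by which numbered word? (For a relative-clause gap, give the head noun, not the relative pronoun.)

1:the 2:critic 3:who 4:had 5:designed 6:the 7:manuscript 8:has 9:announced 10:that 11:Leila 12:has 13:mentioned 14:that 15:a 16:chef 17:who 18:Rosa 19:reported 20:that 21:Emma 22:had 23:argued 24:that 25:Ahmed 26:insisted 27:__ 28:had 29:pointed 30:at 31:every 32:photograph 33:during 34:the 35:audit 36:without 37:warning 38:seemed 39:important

The gap at 27 is the subject of "pointed", inside a relative clause.
The relative pronoun is "who" (word 17); it is bound by the head noun immediately before it.
Its filler is the head noun "chef", at word 16.

16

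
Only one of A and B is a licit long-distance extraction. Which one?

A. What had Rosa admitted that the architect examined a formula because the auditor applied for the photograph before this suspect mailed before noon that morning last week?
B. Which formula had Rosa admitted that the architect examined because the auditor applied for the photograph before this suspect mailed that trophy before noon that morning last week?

In A, the wh-phrase is extracted from inside an adjunct island (introduced by "because"), which blocks movement.
In B, the extraction path crosses only that-complement boundaries, which are transparent.
So B is grammatical.

B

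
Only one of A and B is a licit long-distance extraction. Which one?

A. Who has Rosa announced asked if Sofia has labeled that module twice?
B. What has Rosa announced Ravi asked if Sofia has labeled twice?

In B, the wh-phrase is extracted from inside a wh-island (introduced by "if"), which blocks movement.
In A, the extraction path crosses only that-complement boundaries, which are transparent.
So A is grammatical.

A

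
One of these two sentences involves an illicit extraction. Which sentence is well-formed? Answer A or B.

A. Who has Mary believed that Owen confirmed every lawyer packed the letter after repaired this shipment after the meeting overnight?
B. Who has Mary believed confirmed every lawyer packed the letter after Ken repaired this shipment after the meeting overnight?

In A, the wh-phrase is extracted from inside an adjunct island (introduced by "after"), which blocks movement.
In B, the extraction path crosses only that-complement boundaries, which are transparent.
So B is grammatical.

B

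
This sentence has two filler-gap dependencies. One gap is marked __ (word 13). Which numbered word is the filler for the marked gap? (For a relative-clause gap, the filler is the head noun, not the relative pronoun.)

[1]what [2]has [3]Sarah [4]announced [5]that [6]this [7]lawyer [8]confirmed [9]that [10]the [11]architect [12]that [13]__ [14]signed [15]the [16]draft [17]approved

11

The marked gap is inside the relative clause, the subject of "signed".
Its filler is the head noun "architect" (via "that"), at word 11.
(The other dependency links word 1 to a gap after word 17.)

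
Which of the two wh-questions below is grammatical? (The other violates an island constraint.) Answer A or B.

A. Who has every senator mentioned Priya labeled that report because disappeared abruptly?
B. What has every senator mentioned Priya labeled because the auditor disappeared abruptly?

B

In A, the wh-phrase is extracted from inside an adjunct island (introduced by "because"), which blocks movement.
In B, the extraction path crosses only that-complement boundaries, which are transparent.
So B is grammatical.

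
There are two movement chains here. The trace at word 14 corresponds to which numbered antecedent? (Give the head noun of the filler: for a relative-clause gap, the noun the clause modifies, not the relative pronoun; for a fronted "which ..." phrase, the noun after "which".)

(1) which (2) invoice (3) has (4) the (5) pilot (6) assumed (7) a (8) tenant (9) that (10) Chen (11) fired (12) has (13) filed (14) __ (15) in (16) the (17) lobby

The marked gap is the direct object of "filed".
Its filler is the fronted wh-phrase "which invoice", at word 2.
(The other dependency links word 8 to a gap after word 11.)

2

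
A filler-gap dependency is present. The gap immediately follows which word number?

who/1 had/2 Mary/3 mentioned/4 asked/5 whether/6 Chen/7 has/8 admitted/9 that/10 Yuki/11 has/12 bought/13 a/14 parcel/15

4

The displaced element is "who" (word 1).
It is linked across 1 clause boundary (Ø).
It functions as the subject of "asked", so the gap sits immediately after word 4 ("mentioned").
Base order: Mary had mentioned that who asked whether Chen has admitted that Yuki has bought a parcel.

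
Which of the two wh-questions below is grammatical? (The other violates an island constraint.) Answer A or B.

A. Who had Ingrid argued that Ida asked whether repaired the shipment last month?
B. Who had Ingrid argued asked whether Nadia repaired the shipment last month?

In A, the wh-phrase is extracted from inside a wh-island (introduced by "whether"), which blocks movement.
In B, the extraction path crosses only that-complement boundaries, which are transparent.
So B is grammatical.

B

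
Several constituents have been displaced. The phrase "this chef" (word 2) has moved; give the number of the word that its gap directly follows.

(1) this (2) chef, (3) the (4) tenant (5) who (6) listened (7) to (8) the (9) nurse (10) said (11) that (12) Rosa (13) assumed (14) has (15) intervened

The displaced element is "this chef" (word 2).
It is linked across 2 clause boundaries (that → Ø).
It functions as the subject of "intervened", so the gap sits immediately after word 13 ("assumed").
Base order: The tenant who listened to the nurse said that Rosa assumed that this chef has intervened.

13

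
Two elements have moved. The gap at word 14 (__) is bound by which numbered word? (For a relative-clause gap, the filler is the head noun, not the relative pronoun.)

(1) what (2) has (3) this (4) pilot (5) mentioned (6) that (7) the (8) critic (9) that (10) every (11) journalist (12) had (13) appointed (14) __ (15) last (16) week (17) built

8

The marked gap is inside the relative clause, the direct object of "appointed".
Its filler is the head noun "critic" (via "that"), at word 8.
(The other dependency links word 1 to a gap after word 17.)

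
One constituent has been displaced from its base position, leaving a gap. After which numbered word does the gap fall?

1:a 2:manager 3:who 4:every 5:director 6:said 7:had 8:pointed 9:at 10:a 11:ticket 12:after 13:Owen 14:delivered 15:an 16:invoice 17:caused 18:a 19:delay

The displaced element is "a manager" (word 2).
It is linked across 1 clause boundary (Ø).
It functions as the subject of "pointed", so the gap sits immediately after word 6 ("said").
Base order: Every director said that a manager had pointed at a ticket after Owen delivered an invoice.

6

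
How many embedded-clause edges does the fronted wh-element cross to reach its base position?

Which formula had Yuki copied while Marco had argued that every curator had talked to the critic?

"which formula" originates inside the matrix clause — no clause boundary is crossed.

0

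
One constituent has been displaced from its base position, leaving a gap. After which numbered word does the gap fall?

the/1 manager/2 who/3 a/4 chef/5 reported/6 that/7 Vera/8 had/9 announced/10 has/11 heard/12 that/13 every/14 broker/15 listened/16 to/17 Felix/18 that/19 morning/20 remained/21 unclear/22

The displaced element is "the manager" (word 2).
It is linked across 2 clause boundaries (that → Ø).
It functions as the subject of "heard", so the gap sits immediately after word 10 ("announced").
Base order: A chef reported that Vera had announced that the manager has heard that every broker listened to Felix that morning.

10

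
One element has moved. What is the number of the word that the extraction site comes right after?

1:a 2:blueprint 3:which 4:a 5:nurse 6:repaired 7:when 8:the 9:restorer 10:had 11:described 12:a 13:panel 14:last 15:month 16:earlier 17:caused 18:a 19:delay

The displaced element is "a blueprint" (word 2).
It functions as the direct object of "repaired", so the gap sits immediately after word 6 ("repaired").
Base order: A nurse repaired a blueprint when the restorer had described a panel last month earlier.

6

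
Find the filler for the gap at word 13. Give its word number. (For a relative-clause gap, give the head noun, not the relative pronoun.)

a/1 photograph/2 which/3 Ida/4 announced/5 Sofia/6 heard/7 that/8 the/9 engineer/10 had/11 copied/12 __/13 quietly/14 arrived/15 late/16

The gap at 13 is the object of "copied", inside a relative clause.
The relative pronoun is "which" (word 3); it is bound by the head noun immediately before it.
Its filler is the head noun "photograph", at word 2.

2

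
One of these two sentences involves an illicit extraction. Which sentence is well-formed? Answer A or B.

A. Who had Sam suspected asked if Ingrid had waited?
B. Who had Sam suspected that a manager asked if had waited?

In B, the wh-phrase is extracted from inside a wh-island (introduced by "if"), which blocks movement.
In A, the extraction path crosses only that-complement boundaries, which are transparent.
So A is grammatical.

A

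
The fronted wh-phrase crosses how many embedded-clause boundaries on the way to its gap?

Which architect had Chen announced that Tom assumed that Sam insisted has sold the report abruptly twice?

"which architect" is extracted from the subject of "sold".
Boundaries crossed, outermost first: [that], [that], [Ø] — 3 in total.

3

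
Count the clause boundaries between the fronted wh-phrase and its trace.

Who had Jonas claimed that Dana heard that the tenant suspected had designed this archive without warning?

"who" is extracted from the subject of "designed".
Boundaries crossed, outermost first: [that], [that], [Ø] — 3 in total.

3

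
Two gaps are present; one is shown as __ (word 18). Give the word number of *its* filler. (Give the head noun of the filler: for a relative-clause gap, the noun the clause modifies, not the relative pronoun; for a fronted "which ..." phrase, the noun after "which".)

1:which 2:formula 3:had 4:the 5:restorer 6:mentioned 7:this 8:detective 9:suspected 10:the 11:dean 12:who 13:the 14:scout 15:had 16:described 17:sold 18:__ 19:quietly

The marked gap is the direct object of "sold".
Its filler is the fronted wh-phrase "which formula", at word 2.
(The other dependency links word 11 to a gap after word 16.)

2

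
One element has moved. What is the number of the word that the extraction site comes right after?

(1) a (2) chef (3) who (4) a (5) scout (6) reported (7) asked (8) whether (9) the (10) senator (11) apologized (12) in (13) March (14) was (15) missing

The displaced element is "a chef" (word 2).
It is linked across 1 clause boundary (Ø).
It functions as the subject of "asked", so the gap sits immediately after word 6 ("reported").
Base order: A scout reported that a chef asked whether the senator apologized in March.

6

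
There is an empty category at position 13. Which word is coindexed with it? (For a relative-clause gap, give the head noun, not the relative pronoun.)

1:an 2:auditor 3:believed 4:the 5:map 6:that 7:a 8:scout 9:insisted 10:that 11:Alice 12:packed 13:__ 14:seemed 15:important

The gap at 13 is the object of "packed", inside a relative clause.
The relative pronoun is "that" (word 6); it is bound by the head noun immediately before it.
Its filler is the head noun "map", at word 5.

5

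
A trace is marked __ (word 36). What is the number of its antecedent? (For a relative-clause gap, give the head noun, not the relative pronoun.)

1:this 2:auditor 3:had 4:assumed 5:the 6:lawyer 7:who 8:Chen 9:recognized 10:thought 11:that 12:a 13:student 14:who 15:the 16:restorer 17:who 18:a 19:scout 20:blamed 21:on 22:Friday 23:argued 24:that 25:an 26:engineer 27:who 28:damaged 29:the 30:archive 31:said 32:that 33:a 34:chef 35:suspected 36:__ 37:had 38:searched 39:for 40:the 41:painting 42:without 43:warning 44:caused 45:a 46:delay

13

The gap at 36 is the subject of "searched", inside a relative clause.
The relative pronoun is "who" (word 14); it is bound by the head noun immediately before it.
Its filler is the head noun "student", at word 13.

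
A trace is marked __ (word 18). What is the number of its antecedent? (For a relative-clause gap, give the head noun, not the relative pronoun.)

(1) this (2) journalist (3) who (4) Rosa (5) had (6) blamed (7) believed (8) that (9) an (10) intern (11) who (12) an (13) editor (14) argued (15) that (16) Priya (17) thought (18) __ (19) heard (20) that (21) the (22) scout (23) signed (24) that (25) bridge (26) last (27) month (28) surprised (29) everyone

The gap at 18 is the subject of "heard", inside a relative clause.
The relative pronoun is "who" (word 11); it is bound by the head noun immediately before it.
Its filler is the head noun "intern", at word 10.

10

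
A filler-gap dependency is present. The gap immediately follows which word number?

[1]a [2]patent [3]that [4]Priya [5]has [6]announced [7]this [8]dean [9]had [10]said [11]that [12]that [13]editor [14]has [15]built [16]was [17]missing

The displaced element is "a patent" (word 2).
It is linked across 2 clause boundaries (Ø → that).
It functions as the direct object of "built", so the gap sits immediately after word 15 ("built").
Base order: Priya has announced this dean had said that that editor has built a patent.

15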